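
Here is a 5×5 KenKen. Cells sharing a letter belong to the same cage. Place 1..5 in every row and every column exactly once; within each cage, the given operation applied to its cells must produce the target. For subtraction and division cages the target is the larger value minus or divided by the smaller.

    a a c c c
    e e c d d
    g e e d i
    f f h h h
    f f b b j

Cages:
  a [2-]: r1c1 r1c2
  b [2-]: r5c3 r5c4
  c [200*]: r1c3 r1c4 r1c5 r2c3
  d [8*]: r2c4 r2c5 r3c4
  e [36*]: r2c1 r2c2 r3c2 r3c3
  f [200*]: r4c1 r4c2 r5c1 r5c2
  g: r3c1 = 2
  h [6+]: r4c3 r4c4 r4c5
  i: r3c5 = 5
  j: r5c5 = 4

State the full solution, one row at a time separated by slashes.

1 3 4 5 2 / 3 4 5 2 1 / 2 1 3 4 5 / 4 5 2 1 3 / 5 2 1 3 4

The 4 cells of cage c must have product 200, so r2c3 = 5.
Cage g is a single given cell, which forces r3c1 = 2.
Cage i is a single given cell, leaving r3c5 = 5.
Cage j is a single given cell, which forces r5c5 = 4.
Cage c needs product 200, so r1c3 = 4.
The 4 cells of cage c must have product 200, so r1c4 = 5.
Column 5 now contains 4; hence r1c5 = 2.
Column 5 already has 2, so r2c5 = 1.
Cage f needs product 200; hence r4c1 = 4.
Cage f needs product 200; hence r4c2 = 5.
Column 5 already has 1, leaving r4c5 = 3.
Row 5 already has 4, so r5c1 = 5.
The 4 cells of cage f must have product 200, which forces r5c2 = 2.
Column 1 already has 4, leaving r2c1 = 3.
Cage e has product 36, which forces r2c2 = 4.
Cage d needs product 8; hence r2c4 = 2.
Cage d needs product 8; hence r3c4 = 4.
Column 4 already has 2, leaving r4c4 = 1.
Column 4 now contains 1; hence r5c4 = 3.
Column 1 now contains 3, leaving r1c1 = 1.
The two cells of cage a must have difference 2, so r1c2 = 3.
Column 2 now contains 3, which forces r3c2 = 1.
1 is placed in row 3, leaving r3c3 = 3.
1 is placed in row 4, leaving r4c3 = 2.
3 is placed in row 5, which forces r5c3 = 1.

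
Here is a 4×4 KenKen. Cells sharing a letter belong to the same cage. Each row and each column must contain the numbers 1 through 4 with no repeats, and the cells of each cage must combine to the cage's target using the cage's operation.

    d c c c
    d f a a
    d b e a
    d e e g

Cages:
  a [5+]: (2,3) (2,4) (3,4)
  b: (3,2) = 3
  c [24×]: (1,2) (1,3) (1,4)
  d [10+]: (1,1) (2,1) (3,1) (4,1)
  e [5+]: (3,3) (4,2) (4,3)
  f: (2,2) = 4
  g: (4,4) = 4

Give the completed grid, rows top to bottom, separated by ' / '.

1 2 4 3 / 3 4 2 1 / 4 3 1 2 / 2 1 3 4

Cage f is given, leaving (2,2) = 4.
Cage b is given, which forces (3,2) = 3.
G is a freebie; hence (4,4) = 4.
Column 2 now contains 3; hence (1,2) = 2.
Cage c needs product 24, leaving (1,3) = 4.
Cage c has product 24; hence (1,4) = 3.
3 is placed in column 4; hence (2,4) = 1.
1 is placed in column 4, which forces (3,4) = 2.
Column 2 already has 2, which forces (4,2) = 1.
Row 4 already has 1; hence (4,3) = 3.
Row 1 already has 3, which forces (1,1) = 1.
The 4 cells of cage d must have sum 10, which forces (2,1) = 3.
Row 2 now contains 1, leaving (2,3) = 2.
The 4 cells of cage d must have sum 10, leaving (3,1) = 4.
Row 3 now contains 2, which forces (3,3) = 1.
3 is placed in row 4; hence (4,1) = 2.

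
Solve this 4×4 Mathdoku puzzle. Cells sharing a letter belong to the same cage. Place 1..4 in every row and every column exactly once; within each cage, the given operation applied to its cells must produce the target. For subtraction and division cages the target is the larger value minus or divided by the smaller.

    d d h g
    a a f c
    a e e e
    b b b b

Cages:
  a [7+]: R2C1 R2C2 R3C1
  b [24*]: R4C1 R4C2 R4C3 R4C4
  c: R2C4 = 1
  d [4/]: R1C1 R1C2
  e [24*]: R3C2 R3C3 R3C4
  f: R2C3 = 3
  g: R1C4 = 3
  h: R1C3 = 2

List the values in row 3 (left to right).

1 3 4 2

H is a freebie; hence R1C3 = 2.
Cage g is given, so R1C4 = 3.
Cage f is a single given cell, which forces R2C3 = 3.
Cage c is given, which forces R2C4 = 1.
3 is placed in column 3, leaving R3C3 = 4.
Row 3 now contains 4, so R3C4 = 2.
4 is placed in column 3, leaving R4C3 = 1.
Column 4 now contains 2, which forces R4C4 = 4.
Cage a has sum 7, which forces R3C1 = 1.
2 is placed in row 3, so R3C2 = 3.
Column 2 already has 3, so R4C2 = 2.
Column 1 already has 1, leaving R1C1 = 4.
Cage d needs two cells with quotient 4, leaving R1C2 = 1.
Cage a has sum 7, so R2C1 = 2.
2 is placed in column 2; hence R2C2 = 4.
Row 4 already has 2, so R4C1 = 3.
Completed grid: 4 1 2 3 / 2 4 3 1 / 1 3 4 2 / 3 2 1 4.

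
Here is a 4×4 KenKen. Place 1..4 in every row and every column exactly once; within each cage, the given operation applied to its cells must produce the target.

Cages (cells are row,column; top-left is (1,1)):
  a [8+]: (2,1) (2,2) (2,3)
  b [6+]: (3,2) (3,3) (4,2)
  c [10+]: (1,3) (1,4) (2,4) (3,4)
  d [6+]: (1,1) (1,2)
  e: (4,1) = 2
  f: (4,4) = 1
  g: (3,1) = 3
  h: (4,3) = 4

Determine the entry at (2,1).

1

Cage g is given; hence (3,1) = 3.
Cage e is given, so (4,1) = 2.
Cage h is given; hence (4,3) = 4.
Cage f is a single given cell; hence (4,4) = 1.
Column 1 now contains 2; hence (1,1) = 4.
Cage d's pair has sum 6; hence (1,2) = 2.
Cage c needs sum 10, so (1,3) = 1.
Row 1 now contains 2, leaving (1,4) = 3.
4 is placed in column 1; hence (2,1) = 1.
Column 3 already has 1, which forces (2,3) = 3.
2 is placed in column 2; hence (3,2) = 1.
Column 3 already has 1; hence (3,3) = 2.
Row 3 now contains 2; hence (3,4) = 4.
Row 4 already has 1, leaving (4,2) = 3.
Row 2 now contains 3, which forces (2,2) = 4.
4 is placed in column 4; hence (2,4) = 2.
Completed grid: 4 2 1 3 / 1 4 3 2 / 3 1 2 4 / 2 3 4 1.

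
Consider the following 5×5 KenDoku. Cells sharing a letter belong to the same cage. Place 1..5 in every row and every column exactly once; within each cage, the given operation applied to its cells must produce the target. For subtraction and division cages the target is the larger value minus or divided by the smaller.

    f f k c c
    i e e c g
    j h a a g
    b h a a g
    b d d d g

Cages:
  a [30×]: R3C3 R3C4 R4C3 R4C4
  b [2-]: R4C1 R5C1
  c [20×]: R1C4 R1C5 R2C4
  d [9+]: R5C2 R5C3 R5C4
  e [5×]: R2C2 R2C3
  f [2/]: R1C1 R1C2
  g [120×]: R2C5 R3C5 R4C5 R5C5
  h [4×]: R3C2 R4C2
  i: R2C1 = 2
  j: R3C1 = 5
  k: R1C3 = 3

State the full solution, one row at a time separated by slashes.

4 2 3 5 1 / 2 5 1 4 3 / 5 1 2 3 4 / 3 4 5 1 2 / 1 3 4 2 5

Cage k is given, leaving R1C3 = 3.
Cage i is given; hence R2C1 = 2.
Cage j is a single given cell, leaving R3C1 = 5.
Cage f needs two cells with quotient 2, so R1C2 = 2.
The only place for 3 in row 2 is R2C5.
The only place for 4 in row 2 is R2C4.
Row 1 needs a 4, and only R1C1 is open for it.
In row 3, 3 can only go at R3C4, so R3C4 = 3.
Cage d needs sum 9; hence R5C2 = 3.
The two cells of cage b must have difference 2, so R4C1 = 3.
Row 5 now contains 3; hence R5C1 = 1.
Cage d needs sum 9, leaving R5C3 = 4.
Cage d needs sum 9, so R5C4 = 2.
Row 5 already has 2, leaving R5C5 = 5.
Cage c has product 20, so R1C4 = 5.
5 is placed in column 5, so R1C5 = 1.
5 is placed in column 4; hence R4C4 = 1.
Cage h needs two cells with product 4, so R3C2 = 1.
Cage a needs product 30, so R3C3 = 2.
Row 3 now contains 2, so R3C5 = 4.
Row 4 now contains 1, leaving R4C2 = 4.
Cage a has product 30, which forces R4C3 = 5.
Column 5 now contains 4, leaving R4C5 = 2.
Column 2 already has 1, so R2C2 = 5.
5 is placed in column 3, which forces R2C3 = 1.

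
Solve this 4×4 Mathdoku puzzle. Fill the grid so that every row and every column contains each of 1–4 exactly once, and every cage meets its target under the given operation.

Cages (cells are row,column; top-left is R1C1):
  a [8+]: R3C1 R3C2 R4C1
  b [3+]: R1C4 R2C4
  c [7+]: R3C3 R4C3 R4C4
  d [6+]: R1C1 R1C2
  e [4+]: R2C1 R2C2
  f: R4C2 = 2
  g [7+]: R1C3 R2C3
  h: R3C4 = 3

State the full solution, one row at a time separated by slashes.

Cage h is given, so R3C4 = 3.
F is a freebie; hence R4C2 = 2.
The two cells of cage d must have sum 6; hence R1C1 = 2.
Column 2 already has 2, leaving R1C2 = 4.
4 is placed in row 1, leaving R1C3 = 3.
Row 1 now contains 2, leaving R1C4 = 1.
Column 3 already has 3, so R2C3 = 4.
Column 4 already has 1, which forces R2C4 = 2.
Column 2 now contains 4, leaving R3C2 = 1.
Cage c has sum 7; hence R3C3 = 2.
Cage a has sum 8, which forces R4C1 = 3.
Column 3 already has 4, leaving R4C3 = 1.
Column 4 already has 1, which forces R4C4 = 4.
Column 1 already has 3, which forces R2C1 = 1.
Column 2 now contains 1, which forces R2C2 = 3.
Row 3 now contains 1; hence R3C1 = 4.

2 4 3 1 / 1 3 4 2 / 4 1 2 3 / 3 2 1 4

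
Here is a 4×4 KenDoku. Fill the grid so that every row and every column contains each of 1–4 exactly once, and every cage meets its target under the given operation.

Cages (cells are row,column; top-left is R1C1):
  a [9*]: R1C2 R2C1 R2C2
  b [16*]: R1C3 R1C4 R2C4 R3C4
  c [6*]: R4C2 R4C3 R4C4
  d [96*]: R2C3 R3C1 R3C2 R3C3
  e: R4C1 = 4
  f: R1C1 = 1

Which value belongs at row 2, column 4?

Cage f is a single given cell; hence R1C1 = 1.
Cage a needs product 9, leaving R1C2 = 3.
Cage b needs product 16, so R1C3 = 2.
1 is placed in row 1, so R1C4 = 4.
Cage a has product 9, leaving R2C1 = 3.
Cage a has product 9, which forces R2C2 = 1.
Cage d has product 96, leaving R2C3 = 4.
Row 2 now contains 1, leaving R2C4 = 2.
Column 3 already has 2, leaving R3C3 = 3.
2 is placed in column 4, leaving R3C4 = 1.
Cage e is a single given cell; hence R4C1 = 4.
Column 2 already has 1, leaving R4C2 = 2.
Column 3 now contains 3, which forces R4C3 = 1.
1 is placed in column 4, which forces R4C4 = 3.
Column 1 already has 4, leaving R3C1 = 2.
2 is placed in column 2, leaving R3C2 = 4.
The full grid is 1 3 2 4 / 3 1 4 2 / 2 4 3 1 / 4 2 1 3.

2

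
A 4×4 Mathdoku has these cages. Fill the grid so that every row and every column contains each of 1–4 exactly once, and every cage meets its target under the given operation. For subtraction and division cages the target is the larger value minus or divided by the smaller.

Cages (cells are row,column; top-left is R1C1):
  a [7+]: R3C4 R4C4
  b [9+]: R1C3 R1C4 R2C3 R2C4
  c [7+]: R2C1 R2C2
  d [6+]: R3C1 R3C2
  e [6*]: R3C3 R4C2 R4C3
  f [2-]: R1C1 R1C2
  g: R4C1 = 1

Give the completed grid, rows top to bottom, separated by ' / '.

3 1 4 2 / 4 3 2 1 / 2 4 1 3 / 1 2 3 4

Cage g is a single given cell, which forces R4C1 = 1.
Cage e needs product 6, leaving R3C3 = 1.
In row 2, 1 can only go at R2C4, so R2C4 = 1.
In row 1, 1 can only go at R1C2, so R1C2 = 1.
Cage f needs two cells with difference 2; hence R1C1 = 3.
Row 1 now contains 3, so R1C4 = 2.
Column 1 already has 3, leaving R2C1 = 4.
Row 2 now contains 4, so R2C2 = 3.
3 is placed in row 2; hence R2C3 = 2.
Column 1 now contains 4, leaving R3C1 = 2.
Row 3 now contains 2, so R3C2 = 4.
Row 3 now contains 4, leaving R3C4 = 3.
3 is placed in column 2, leaving R4C2 = 2.
Column 3 now contains 2, leaving R4C3 = 3.
Column 4 now contains 3, so R4C4 = 4.
2 is placed in row 1; hence R1C3 = 4.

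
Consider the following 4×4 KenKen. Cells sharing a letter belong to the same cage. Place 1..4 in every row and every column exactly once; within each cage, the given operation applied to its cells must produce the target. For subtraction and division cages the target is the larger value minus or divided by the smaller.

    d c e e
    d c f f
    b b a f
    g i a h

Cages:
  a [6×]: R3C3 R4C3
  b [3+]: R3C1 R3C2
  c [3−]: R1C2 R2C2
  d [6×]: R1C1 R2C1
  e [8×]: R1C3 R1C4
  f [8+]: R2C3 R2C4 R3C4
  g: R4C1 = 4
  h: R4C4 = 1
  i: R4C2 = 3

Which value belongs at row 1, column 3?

4

Cage g is a single given cell; hence R4C1 = 4.
Cage i is given, which forces R4C2 = 3.
3 is placed in row 4, leaving R4C3 = 2.
Cage h is given, which forces R4C4 = 1.
2 is placed in column 3, so R1C3 = 4.
Cage e needs two cells with product 8, so R1C4 = 2.
2 is placed in column 3, which forces R3C3 = 3.
Row 3 already has 3; hence R3C4 = 4.
Row 1 already has 2; hence R1C1 = 3.
Row 1 now contains 4, leaving R1C2 = 1.
Cage d's pair has product 6, leaving R2C1 = 2.
Cage c needs two cells with difference 3, so R2C2 = 4.
Column 3 already has 3, leaving R2C3 = 1.
Column 4 now contains 4, which forces R2C4 = 3.
Column 1 now contains 2, which forces R3C1 = 1.
Column 2 now contains 1, so R3C2 = 2.
Completed grid: 3 1 4 2 / 2 4 1 3 / 1 2 3 4 / 4 3 2 1.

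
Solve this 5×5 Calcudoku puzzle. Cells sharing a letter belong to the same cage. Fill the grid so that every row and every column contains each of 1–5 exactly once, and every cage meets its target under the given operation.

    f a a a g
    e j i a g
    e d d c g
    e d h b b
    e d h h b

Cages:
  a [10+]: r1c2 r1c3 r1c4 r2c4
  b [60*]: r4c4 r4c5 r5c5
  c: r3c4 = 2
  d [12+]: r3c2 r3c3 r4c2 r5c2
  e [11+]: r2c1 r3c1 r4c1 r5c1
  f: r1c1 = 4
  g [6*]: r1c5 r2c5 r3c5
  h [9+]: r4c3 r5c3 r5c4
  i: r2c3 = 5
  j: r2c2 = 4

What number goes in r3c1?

Cage f is given; hence r1c1 = 4.
Cage j is a single given cell, which forces r2c2 = 4.
Cage i is given, so r2c3 = 5.
Cage c is a single given cell, leaving r3c4 = 2.
Cage a has sum 10; hence r2c4 = 1.
In row 1, 2 can only go at r1c5, so r1c5 = 2.
Column 5 now contains 2, which forces r2c5 = 3.
Cage g needs product 6, leaving r3c5 = 1.
Row 2 now contains 3; hence r2c1 = 2.
Row 3 already has 1; hence r3c2 = 5.
Cage b needs product 60, leaving r4c4 = 3.
3 is placed in column 4, which forces r1c4 = 5.
Row 3 already has 5, leaving r3c1 = 3.
3 is placed in row 3, which forces r3c3 = 4.
Column 4 already has 5, leaving r5c4 = 4.
Row 5 now contains 4, so r5c5 = 5.
The 4 cells of cage e must have sum 11, so r4c1 = 5.
Cage h has sum 9, so r4c3 = 2.
Column 5 now contains 5, leaving r4c5 = 4.
Row 5 now contains 5, so r5c1 = 1.
Row 5 already has 1, which forces r5c2 = 2.
The 3 cells of cage h must have sum 9; hence r5c3 = 3.
The 4 cells of cage a must have sum 10; hence r1c2 = 3.
Column 3 already has 3; hence r1c3 = 1.
2 is placed in row 4, so r4c2 = 1.
The full grid is 4 3 1 5 2 / 2 4 5 1 3 / 3 5 4 2 1 / 5 1 2 3 4 / 1 2 3 4 5.

3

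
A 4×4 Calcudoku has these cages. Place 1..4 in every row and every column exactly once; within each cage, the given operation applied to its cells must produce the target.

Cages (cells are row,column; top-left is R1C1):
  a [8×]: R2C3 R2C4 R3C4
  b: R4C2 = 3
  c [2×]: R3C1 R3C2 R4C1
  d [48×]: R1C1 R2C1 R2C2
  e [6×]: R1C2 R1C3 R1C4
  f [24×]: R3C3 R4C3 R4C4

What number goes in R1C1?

4

The 3 cells of cage d must have product 48, so R1C1 = 4.
Cage d needs product 48, which forces R2C1 = 3.
The 3 cells of cage d must have product 48, so R2C2 = 4.
The 3 cells of cage c must have product 2; hence R3C1 = 2.
The 3 cells of cage c must have product 2, so R3C2 = 1.
Row 3 now contains 1, which forces R3C4 = 4.
Cage c has product 2, leaving R4C1 = 1.
B is a freebie, so R4C2 = 3.
Row 4 now contains 3, leaving R4C4 = 2.
3 is placed in column 2; hence R1C2 = 2.
Cage a needs product 8; hence R2C3 = 2.
Column 4 now contains 2; hence R2C4 = 1.
Row 3 already has 4, leaving R3C3 = 3.
2 is placed in row 4, leaving R4C3 = 4.
3 is placed in column 3, so R1C3 = 1.
Column 4 now contains 1, so R1C4 = 3.
Filled in: 4 2 1 3 / 3 4 2 1 / 2 1 3 4 / 1 3 4 2.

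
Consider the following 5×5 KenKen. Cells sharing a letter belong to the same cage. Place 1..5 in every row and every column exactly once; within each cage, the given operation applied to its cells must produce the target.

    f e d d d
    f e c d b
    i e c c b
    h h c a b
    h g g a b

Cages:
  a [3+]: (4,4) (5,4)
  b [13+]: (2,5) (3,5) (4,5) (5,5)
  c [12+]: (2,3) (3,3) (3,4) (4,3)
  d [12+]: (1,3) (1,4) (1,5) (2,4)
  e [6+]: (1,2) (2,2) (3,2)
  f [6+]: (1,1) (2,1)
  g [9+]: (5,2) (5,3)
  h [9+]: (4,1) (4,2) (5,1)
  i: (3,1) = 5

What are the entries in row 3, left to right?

5 2 4 3 1

I is a freebie; hence (3,1) = 5.
In column 5, 2 can only go at (1,5), so (1,5) = 2.
Row 1 now contains 2, leaving (1,1) = 4.
The two cells of cage f must have sum 6, which forces (2,1) = 2.
The 4 cells of cage d must have sum 12; hence (2,4) = 4.
Cage e has sum 6, leaving (3,2) = 2.
The 3 cells of cage h must have sum 9, leaving (4,2) = 5.
5 is placed in column 2, so (5,2) = 4.
Row 5 already has 4, leaving (5,3) = 5.
5 is placed in column 3; hence (1,3) = 1.
Cage d has sum 12, leaving (1,4) = 5.
Cage c needs sum 12, leaving (2,3) = 3.
Cage b has sum 13, leaving (2,5) = 5.
The 4 cells of cage c must have sum 12, so (3,3) = 4.
The 4 cells of cage c must have sum 12; hence (3,4) = 3.
3 is placed in row 3; hence (3,5) = 1.
The 4 cells of cage c must have sum 12, which forces (4,3) = 2.
Row 4 already has 2, so (4,4) = 1.
Column 4 now contains 1; hence (5,4) = 2.
Column 5 now contains 1; hence (5,5) = 3.
1 is placed in row 1, which forces (1,2) = 3.
Row 2 already has 3, leaving (2,2) = 1.
1 is placed in row 4; hence (4,1) = 3.
3 is placed in column 5, which forces (4,5) = 4.
Row 5 already has 3, so (5,1) = 1.
Filled in: 4 3 1 5 2 / 2 1 3 4 5 / 5 2 4 3 1 / 3 5 2 1 4 / 1 4 5 2 3.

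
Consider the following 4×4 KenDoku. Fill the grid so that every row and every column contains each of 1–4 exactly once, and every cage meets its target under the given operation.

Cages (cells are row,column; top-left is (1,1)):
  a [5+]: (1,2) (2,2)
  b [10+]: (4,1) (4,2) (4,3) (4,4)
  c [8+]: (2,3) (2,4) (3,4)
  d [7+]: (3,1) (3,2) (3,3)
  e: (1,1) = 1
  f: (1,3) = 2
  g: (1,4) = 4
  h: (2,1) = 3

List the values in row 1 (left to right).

Cage e is a single given cell, so (1,1) = 1.
F is a freebie; hence (1,3) = 2.
Cage g is given, so (1,4) = 4.
H is a freebie, leaving (2,1) = 3.
Row 1 now contains 4, leaving (1,2) = 3.
The two cells of cage a must have sum 5, which forces (2,2) = 2.
Cage c needs sum 8, leaving (2,3) = 4.
Cage c has sum 8; hence (2,4) = 1.
Column 3 already has 4, leaving (3,3) = 1.
Cage c has sum 8, so (3,4) = 3.
1 is placed in column 3; hence (4,3) = 3.
Column 4 already has 3; hence (4,4) = 2.
The 3 cells of cage d must have sum 7, which forces (3,1) = 2.
1 is placed in row 3, which forces (3,2) = 4.
Row 4 now contains 2, which forces (4,1) = 4.
Cage b needs sum 10, so (4,2) = 1.
Filled in: 1 3 2 4 / 3 2 4 1 / 2 4 1 3 / 4 1 3 2.

1 3 2 4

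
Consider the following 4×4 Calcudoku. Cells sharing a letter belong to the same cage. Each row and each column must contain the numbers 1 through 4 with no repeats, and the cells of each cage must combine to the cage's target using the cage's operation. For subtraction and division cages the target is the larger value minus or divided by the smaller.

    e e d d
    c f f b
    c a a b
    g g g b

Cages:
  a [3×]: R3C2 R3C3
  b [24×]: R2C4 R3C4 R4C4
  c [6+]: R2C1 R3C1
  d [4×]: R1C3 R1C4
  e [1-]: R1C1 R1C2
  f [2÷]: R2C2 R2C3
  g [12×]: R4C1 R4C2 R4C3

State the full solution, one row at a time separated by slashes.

3 2 4 1 / 4 1 2 3 / 2 3 1 4 / 1 4 3 2

Row 2 needs a 3, and only R2C4 is open for it.
The only place for 2 in row 4 is R4C4.
Column 4 already has 2, leaving R3C4 = 4.
The two cells of cage d must have product 4; hence R1C3 = 4.
Column 4 already has 4; hence R1C4 = 1.
The two cells of cage c must have sum 6, which forces R2C1 = 4.
Row 3 already has 4, which forces R3C1 = 2.
Column 1 now contains 2, leaving R1C1 = 3.
Cage e's pair has difference 1; hence R1C2 = 2.
Column 2 now contains 2; hence R2C2 = 1.
Row 2 already has 1; hence R2C3 = 2.
1 is placed in column 2, leaving R3C2 = 3.
3 is placed in row 3; hence R3C3 = 1.
3 is placed in column 1, leaving R4C1 = 1.
The 3 cells of cage g must have product 12, which forces R4C2 = 4.
Column 3 now contains 1, so R4C3 = 3.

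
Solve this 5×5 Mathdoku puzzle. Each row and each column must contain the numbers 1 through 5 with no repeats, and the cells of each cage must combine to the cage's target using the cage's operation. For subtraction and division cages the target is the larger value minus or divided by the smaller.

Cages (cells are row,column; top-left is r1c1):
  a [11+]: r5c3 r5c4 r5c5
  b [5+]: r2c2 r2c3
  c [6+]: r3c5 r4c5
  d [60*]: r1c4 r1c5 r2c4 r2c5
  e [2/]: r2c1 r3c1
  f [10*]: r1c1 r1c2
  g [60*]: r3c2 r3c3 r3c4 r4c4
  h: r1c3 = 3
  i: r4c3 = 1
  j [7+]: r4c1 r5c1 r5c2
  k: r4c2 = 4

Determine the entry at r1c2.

H is a freebie, so r1c3 = 3.
Cage k is a single given cell; hence r4c2 = 4.
I is a freebie, which forces r4c3 = 1.
Column 1 needs a 5, and only r1c1 is open for it.
5 is placed in row 1, so r1c2 = 2.
In row 5, 3 can only go at r5c2, so r5c2 = 3.
3 is placed in column 2, leaving r2c2 = 1.
Cage b needs two cells with sum 5, so r2c3 = 4.
Column 2 now contains 1; hence r3c2 = 5.
5 is placed in row 3, leaving r3c3 = 2.
Cage j needs sum 7, which forces r4c1 = 3.
The 3 cells of cage j must have sum 7, leaving r5c1 = 1.
Column 3 already has 2, leaving r5c3 = 5.
Row 2 already has 4, leaving r2c1 = 2.
1 is placed in column 1, which forces r3c1 = 4.
The 4 cells of cage g must have product 60, leaving r3c4 = 3.
Row 3 now contains 4, so r3c5 = 1.
Cage g has product 60, so r4c4 = 2.
Row 4 already has 2, leaving r4c5 = 5.
Column 4 now contains 2, leaving r5c4 = 4.
Row 5 already has 4, leaving r5c5 = 2.
Column 4 now contains 4, which forces r1c4 = 1.
Column 5 already has 1, which forces r1c5 = 4.
Column 4 already has 3, leaving r2c4 = 5.
Column 5 now contains 5, leaving r2c5 = 3.
Completed grid: 5 2 3 1 4 / 2 1 4 5 3 / 4 5 2 3 1 / 3 4 1 2 5 / 1 3 5 4 2.

2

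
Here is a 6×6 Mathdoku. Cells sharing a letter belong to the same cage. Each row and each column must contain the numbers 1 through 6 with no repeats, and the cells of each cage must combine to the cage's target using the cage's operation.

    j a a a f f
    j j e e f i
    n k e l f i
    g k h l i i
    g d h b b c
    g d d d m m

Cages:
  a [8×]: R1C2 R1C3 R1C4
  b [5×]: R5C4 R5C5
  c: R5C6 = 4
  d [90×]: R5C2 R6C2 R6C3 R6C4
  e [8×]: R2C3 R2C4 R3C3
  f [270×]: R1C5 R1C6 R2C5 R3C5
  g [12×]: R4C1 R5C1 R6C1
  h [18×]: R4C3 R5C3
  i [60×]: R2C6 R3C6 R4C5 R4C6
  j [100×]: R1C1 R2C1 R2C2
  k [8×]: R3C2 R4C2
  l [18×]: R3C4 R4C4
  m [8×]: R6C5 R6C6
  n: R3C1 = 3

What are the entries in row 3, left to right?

The 3 cells of cage j must have product 100, which forces R1C1 = 5.
5 is placed in row 1, which forces R1C5 = 6.
The 4 cells of cage f must have product 270; hence R1C6 = 3.
The 3 cells of cage j must have product 100, so R2C1 = 4.
The 3 cells of cage j must have product 100, leaving R2C2 = 5.
Row 2 now contains 5, so R2C5 = 3.
Cage n is a single given cell; hence R3C1 = 3.
Row 3 now contains 3, leaving R3C4 = 6.
Column 5 now contains 3; hence R3C5 = 5.
6 is placed in column 4, which forces R4C4 = 3.
5 is placed in column 5, so R5C5 = 1.
Cage c is a single given cell, leaving R5C6 = 4.
Column 6 now contains 4, leaving R6C6 = 2.
Cage i needs product 60, so R2C6 = 6.
The 3 cells of cage e must have product 8; hence R3C3 = 4.
Column 6 already has 2, so R3C6 = 1.
Row 4 now contains 3, so R4C3 = 6.
Cage i needs product 60, leaving R4C5 = 2.
The 4 cells of cage i must have product 60, so R4C6 = 5.
Cage h's pair has product 18; hence R5C3 = 3.
Row 5 already has 1; hence R5C4 = 5.
5 is placed in column 4; hence R6C4 = 1.
2 is placed in row 6, so R6C5 = 4.
Cage e needs product 8, leaving R2C3 = 1.
Column 4 now contains 1, so R2C4 = 2.
Row 3 already has 4, so R3C2 = 2.
Row 4 now contains 2, which forces R4C1 = 1.
Row 4 now contains 2; hence R4C2 = 4.
Cage g needs product 12, so R5C1 = 2.
Row 5 already has 3, which forces R5C2 = 6.
Row 6 now contains 1, which forces R6C1 = 6.
Cage d has product 90, leaving R6C2 = 3.
Row 6 now contains 1; hence R6C3 = 5.
Column 2 now contains 4, so R1C2 = 1.
1 is placed in column 3, leaving R1C3 = 2.
Column 4 now contains 2, so R1C4 = 4.
Completed grid: 5 1 2 4 6 3 / 4 5 1 2 3 6 / 3 2 4 6 5 1 / 1 4 6 3 2 5 / 2 6 3 5 1 4 / 6 3 5 1 4 2.

3 2 4 6 5 1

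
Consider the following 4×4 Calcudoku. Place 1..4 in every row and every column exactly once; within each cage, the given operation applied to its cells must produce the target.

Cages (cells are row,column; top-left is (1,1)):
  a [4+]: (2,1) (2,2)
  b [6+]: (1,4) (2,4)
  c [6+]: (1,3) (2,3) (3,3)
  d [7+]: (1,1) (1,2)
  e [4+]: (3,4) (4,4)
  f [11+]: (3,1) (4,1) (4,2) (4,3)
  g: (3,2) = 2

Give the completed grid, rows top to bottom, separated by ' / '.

3 4 1 2 / 1 3 2 4 / 4 2 3 1 / 2 1 4 3

G is a freebie, leaving (3,2) = 2.
The only place for 1 in row 1 is (1,3).
Cage c needs sum 6, leaving (2,3) = 2.
Row 2 now contains 2, so (2,4) = 4.
Column 3 now contains 1, so (3,3) = 3.
Row 3 now contains 3, so (3,4) = 1.
Column 3 now contains 3, which forces (4,3) = 4.
Column 4 already has 1, which forces (4,4) = 3.
Column 4 now contains 4, so (1,4) = 2.
Row 3 now contains 3, so (3,1) = 4.
The 4 cells of cage f must have sum 11, which forces (4,1) = 2.
3 is placed in row 4, so (4,2) = 1.
Column 1 already has 4; hence (1,1) = 3.
The two cells of cage d must have sum 7, which forces (1,2) = 4.
The two cells of cage a must have sum 4, which forces (2,1) = 1.
Column 2 now contains 1, which forces (2,2) = 3.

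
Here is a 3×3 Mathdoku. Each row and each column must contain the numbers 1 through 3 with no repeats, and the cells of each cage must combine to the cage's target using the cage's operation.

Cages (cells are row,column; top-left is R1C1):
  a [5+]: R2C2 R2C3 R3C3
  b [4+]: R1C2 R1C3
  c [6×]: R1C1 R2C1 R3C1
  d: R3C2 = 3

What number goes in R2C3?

Cage d is a single given cell, leaving R3C2 = 3.
Column 2 now contains 3, leaving R1C2 = 1.
Cage b needs two cells with sum 4; hence R1C3 = 3.
1 is placed in column 2, leaving R2C2 = 2.
Column 3 already has 3; hence R2C3 = 1.
Column 3 now contains 1, leaving R3C3 = 2.
Row 1 now contains 3, which forces R1C1 = 2.
Row 2 now contains 1, which forces R2C1 = 3.
Row 3 now contains 2; hence R3C1 = 1.
Completed grid: 2 1 3 / 3 2 1 / 1 3 2.

1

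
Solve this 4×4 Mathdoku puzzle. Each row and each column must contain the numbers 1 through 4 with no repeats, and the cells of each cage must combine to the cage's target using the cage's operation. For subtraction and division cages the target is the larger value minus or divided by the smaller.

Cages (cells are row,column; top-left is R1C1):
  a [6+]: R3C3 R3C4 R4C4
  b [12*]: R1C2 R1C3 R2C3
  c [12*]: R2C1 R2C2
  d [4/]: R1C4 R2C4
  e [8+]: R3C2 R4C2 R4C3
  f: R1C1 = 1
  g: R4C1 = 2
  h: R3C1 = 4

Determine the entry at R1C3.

3

Cage f is given, so R1C1 = 1.
1 is placed in row 1, so R1C4 = 4.
4 is placed in column 4, which forces R2C4 = 1.
H is a freebie, so R3C1 = 4.
Cage g is given; hence R4C1 = 2.
2 is placed in row 4, which forces R4C4 = 3.
Cage b needs product 12, leaving R1C2 = 2.
Row 1 already has 4; hence R1C3 = 3.
Column 1 already has 4, so R2C1 = 3.
The two cells of cage c must have product 12; hence R2C2 = 4.
Cage b has product 12; hence R2C3 = 2.
Cage e needs sum 8, so R3C2 = 3.
Cage a needs sum 6, which forces R3C3 = 1.
Column 4 already has 3, leaving R3C4 = 2.
Column 2 now contains 4; hence R4C2 = 1.
Column 3 now contains 1, leaving R4C3 = 4.
Completed grid: 1 2 3 4 / 3 4 2 1 / 4 3 1 2 / 2 1 4 3.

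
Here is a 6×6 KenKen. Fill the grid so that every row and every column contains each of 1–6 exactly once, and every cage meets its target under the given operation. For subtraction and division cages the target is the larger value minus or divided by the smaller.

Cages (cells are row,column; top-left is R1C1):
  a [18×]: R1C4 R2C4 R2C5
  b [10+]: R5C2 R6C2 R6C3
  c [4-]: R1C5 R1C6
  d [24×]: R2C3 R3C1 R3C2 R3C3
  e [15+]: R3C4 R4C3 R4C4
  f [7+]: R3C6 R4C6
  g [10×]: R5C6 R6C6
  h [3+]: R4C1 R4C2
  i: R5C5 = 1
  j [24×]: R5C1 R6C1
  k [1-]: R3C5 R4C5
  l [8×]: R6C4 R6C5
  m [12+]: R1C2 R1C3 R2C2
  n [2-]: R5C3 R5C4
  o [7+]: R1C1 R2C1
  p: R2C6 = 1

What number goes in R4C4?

Cage p is given, which forces R2C6 = 1.
Cage i is a single given cell, which forces R5C5 = 1.
The only place for 1 in column 4 is R1C4.
The only place for 6 in column 6 is R1C6.
Row 1 now contains 6, which forces R1C5 = 2.
2 is placed in column 5, which forces R6C5 = 4.
Cage j's pair has product 24, so R5C1 = 4.
Row 6 already has 4; hence R6C1 = 6.
Row 6 already has 4; hence R6C4 = 2.
2 is placed in row 6; hence R6C6 = 5.
Cage o needs two cells with sum 7; hence R1C1 = 5.
Cage o's pair has sum 7, which forces R2C1 = 2.
2 is placed in column 1, leaving R4C1 = 1.
Row 4 already has 1, so R4C2 = 2.
Cage b needs sum 10; hence R5C2 = 6.
Column 6 now contains 5, leaving R5C6 = 2.
Cage m has sum 12, leaving R2C2 = 5.
The 4 cells of cage d must have product 24, so R2C3 = 4.
Column 1 already has 1, which forces R3C1 = 3.
The 4 cells of cage d must have product 24, which forces R3C2 = 1.
The 4 cells of cage d must have product 24, leaving R3C3 = 2.
Row 3 already has 3, leaving R3C6 = 4.
4 is placed in column 6, which forces R4C6 = 3.
1 is placed in column 2, so R6C2 = 3.
3 is placed in row 6, which forces R6C3 = 1.
Column 2 now contains 3; hence R1C2 = 4.
Column 3 now contains 4, so R1C3 = 3.
The 3 cells of cage e must have sum 15; hence R4C4 = 4.
Column 3 already has 3, so R5C3 = 5.
5 is placed in row 5; hence R5C4 = 3.
3 is placed in column 4, leaving R2C4 = 6.
The 3 cells of cage a must have product 18; hence R2C5 = 3.
The 3 cells of cage e must have sum 15, leaving R3C4 = 5.
5 is placed in row 3, so R3C5 = 6.
5 is placed in column 3; hence R4C3 = 6.
Column 5 already has 6, leaving R4C5 = 5.
Completed grid: 5 4 3 1 2 6 / 2 5 4 6 3 1 / 3 1 2 5 6 4 / 1 2 6 4 5 3 / 4 6 5 3 1 2 / 6 3 1 2 4 5.

4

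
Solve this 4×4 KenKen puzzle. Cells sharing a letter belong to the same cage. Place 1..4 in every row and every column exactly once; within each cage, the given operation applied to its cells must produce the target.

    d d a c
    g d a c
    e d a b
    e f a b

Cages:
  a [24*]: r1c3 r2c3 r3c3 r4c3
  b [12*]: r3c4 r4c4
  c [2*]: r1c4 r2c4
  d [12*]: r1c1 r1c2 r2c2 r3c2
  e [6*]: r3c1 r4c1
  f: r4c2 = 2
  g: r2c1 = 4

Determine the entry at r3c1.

2

G is a freebie, which forces r2c1 = 4.
Cage f is given, leaving r4c2 = 2.
The 4 cells of cage d must have product 12, leaving r1c1 = 1.
Row 1 now contains 1, which forces r1c4 = 2.
Column 4 now contains 2, so r2c4 = 1.
Cage e needs two cells with product 6, so r3c1 = 2.
2 is placed in row 4; hence r4c1 = 3.
Row 4 already has 3, so r4c4 = 4.
Cage d has product 12, which forces r1c2 = 4.
4 is placed in row 1, so r1c3 = 3.
1 is placed in row 2, so r2c2 = 3.
Cage a needs product 24, so r2c3 = 2.
Cage d needs product 12, which forces r3c2 = 1.
Column 3 already has 3, leaving r3c3 = 4.
Column 4 now contains 4; hence r3c4 = 3.
4 is placed in row 4, leaving r4c3 = 1.
The full grid is 1 4 3 2 / 4 3 2 1 / 2 1 4 3 / 3 2 1 4.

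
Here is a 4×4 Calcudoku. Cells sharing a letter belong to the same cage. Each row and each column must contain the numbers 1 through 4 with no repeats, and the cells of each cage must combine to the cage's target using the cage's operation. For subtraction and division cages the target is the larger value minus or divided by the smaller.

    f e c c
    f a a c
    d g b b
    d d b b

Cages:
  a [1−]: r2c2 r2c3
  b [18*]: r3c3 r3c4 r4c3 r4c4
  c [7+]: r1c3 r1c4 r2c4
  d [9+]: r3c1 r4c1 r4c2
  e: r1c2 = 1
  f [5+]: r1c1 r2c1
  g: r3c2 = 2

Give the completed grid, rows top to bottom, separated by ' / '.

E is a freebie; hence r1c2 = 1.
G is a freebie, so r3c2 = 2.
Row 3 needs a 4, and only r3c1 is open for it.
Row 2 needs a 1, and only r2c4 is open for it.
Cage b needs product 18, which forces r3c3 = 1.
1 is placed in column 4; hence r3c4 = 3.
The 4 cells of cage b must have product 18, which forces r4c3 = 3.
Cage b has product 18, leaving r4c4 = 2.
The 3 cells of cage c must have sum 7; hence r1c3 = 2.
Column 4 now contains 2, leaving r1c4 = 4.
Cage a needs two cells with difference 1, which forces r2c2 = 3.
Column 3 already has 2; hence r2c3 = 4.
2 is placed in row 4, which forces r4c1 = 1.
3 is placed in row 4, so r4c2 = 4.
Row 1 now contains 2; hence r1c1 = 3.
Row 2 now contains 3, which forces r2c1 = 2.

3 1 2 4 / 2 3 4 1 / 4 2 1 3 / 1 4 3 2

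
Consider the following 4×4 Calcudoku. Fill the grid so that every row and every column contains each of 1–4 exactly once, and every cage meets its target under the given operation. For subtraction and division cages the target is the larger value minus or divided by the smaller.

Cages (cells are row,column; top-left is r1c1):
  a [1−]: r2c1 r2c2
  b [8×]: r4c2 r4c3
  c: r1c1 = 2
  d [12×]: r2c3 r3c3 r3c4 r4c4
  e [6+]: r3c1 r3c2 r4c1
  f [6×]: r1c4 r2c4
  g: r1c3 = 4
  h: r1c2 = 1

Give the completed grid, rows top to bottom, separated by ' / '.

2 1 4 3 / 4 3 1 2 / 1 2 3 4 / 3 4 2 1

Cage c is given, so r1c1 = 2.
Cage h is given, which forces r1c2 = 1.
G is a freebie, so r1c3 = 4.
Row 1 now contains 2, which forces r1c4 = 3.
Column 4 now contains 3, leaving r2c4 = 2.
4 is placed in column 3; hence r4c3 = 2.
The 3 cells of cage e must have sum 6, so r3c2 = 2.
Row 4 already has 2, leaving r4c2 = 4.
4 is placed in row 4, leaving r4c4 = 1.
Cage a needs two cells with difference 1, so r2c1 = 4.
Column 2 already has 4, which forces r2c2 = 3.
Row 2 now contains 3, which forces r2c3 = 1.
Cage e needs sum 6, so r3c1 = 1.
1 is placed in column 3, so r3c3 = 3.
Column 4 already has 1, which forces r3c4 = 4.
Row 4 now contains 1, so r4c1 = 3.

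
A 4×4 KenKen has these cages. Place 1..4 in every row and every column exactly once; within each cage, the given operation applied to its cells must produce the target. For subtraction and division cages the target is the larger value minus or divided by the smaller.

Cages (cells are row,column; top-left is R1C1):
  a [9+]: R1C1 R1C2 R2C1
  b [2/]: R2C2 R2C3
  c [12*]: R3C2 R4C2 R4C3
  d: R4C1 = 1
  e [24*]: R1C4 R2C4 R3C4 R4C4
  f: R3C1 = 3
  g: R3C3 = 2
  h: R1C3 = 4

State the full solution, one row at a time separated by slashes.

Cage h is a single given cell, so R1C3 = 4.
Cage f is given, so R3C1 = 3.
Cage g is a single given cell, which forces R3C3 = 2.
Cage d is a single given cell, which forces R4C1 = 1.
Row 4 now contains 1; hence R4C3 = 3.
Column 1 already has 1; hence R1C1 = 2.
Cage a has sum 9, leaving R1C2 = 3.
Row 1 now contains 3; hence R1C4 = 1.
Cage a needs sum 9, leaving R2C1 = 4.
Cage b's pair has quotient 2; hence R2C2 = 2.
Column 3 now contains 2, so R2C3 = 1.
Row 2 now contains 2, which forces R2C4 = 3.
Cage c needs product 12; hence R3C2 = 1.
Column 4 already has 1; hence R3C4 = 4.
3 is placed in row 4; hence R4C2 = 4.
Column 4 already has 4, leaving R4C4 = 2.

2 3 4 1 / 4 2 1 3 / 3 1 2 4 / 1 4 3 2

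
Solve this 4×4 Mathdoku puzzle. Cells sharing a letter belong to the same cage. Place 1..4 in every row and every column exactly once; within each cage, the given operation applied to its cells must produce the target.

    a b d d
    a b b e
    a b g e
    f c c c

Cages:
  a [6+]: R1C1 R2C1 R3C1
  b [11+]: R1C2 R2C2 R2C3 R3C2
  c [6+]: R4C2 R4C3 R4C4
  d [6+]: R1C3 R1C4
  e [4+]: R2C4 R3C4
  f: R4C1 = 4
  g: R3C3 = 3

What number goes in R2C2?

2

Cage g is a single given cell; hence R3C3 = 3.
3 is placed in row 3, leaving R3C4 = 1.
Cage f is a single given cell, leaving R4C1 = 4.
1 is placed in column 4, which forces R2C4 = 3.
Row 3 now contains 1, so R3C1 = 2.
Row 3 now contains 2, leaving R3C2 = 4.
Column 4 already has 3; hence R4C4 = 2.
The 3 cells of cage a must have sum 6, leaving R1C1 = 3.
Cage d's pair has sum 6, so R1C3 = 2.
Column 4 already has 2; hence R1C4 = 4.
3 is placed in row 2, which forces R2C1 = 1.
Row 2 already has 1, which forces R2C2 = 2.
Cage b needs sum 11, so R2C3 = 4.
Cage c needs sum 6, leaving R4C2 = 3.
Row 4 already has 2, which forces R4C3 = 1.
Row 1 already has 2, so R1C2 = 1.
The full grid is 3 1 2 4 / 1 2 4 3 / 2 4 3 1 / 4 3 1 2.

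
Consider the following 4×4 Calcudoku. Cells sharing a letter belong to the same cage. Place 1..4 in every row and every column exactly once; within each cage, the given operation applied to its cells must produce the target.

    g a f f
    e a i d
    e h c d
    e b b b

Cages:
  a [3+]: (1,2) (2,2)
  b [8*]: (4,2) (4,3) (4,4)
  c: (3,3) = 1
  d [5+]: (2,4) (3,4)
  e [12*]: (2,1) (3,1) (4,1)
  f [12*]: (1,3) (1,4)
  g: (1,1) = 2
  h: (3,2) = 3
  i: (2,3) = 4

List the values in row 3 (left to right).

4 3 1 2

Cage g is given, so (1,1) = 2.
2 is placed in row 1, so (1,2) = 1.
Column 2 now contains 1, leaving (2,2) = 2.
Cage i is a single given cell; hence (2,3) = 4.
Cage h is given, which forces (3,2) = 3.
Cage c is a single given cell, leaving (3,3) = 1.
Column 2 already has 2, leaving (4,2) = 4.
1 is placed in column 3; hence (4,3) = 2.
Row 4 already has 2, so (4,4) = 1.
Column 3 already has 4, so (1,3) = 3.
Cage f's pair has product 12, leaving (1,4) = 4.
Cage e has product 12, leaving (2,1) = 1.
1 is placed in column 4, which forces (2,4) = 3.
1 is placed in row 3; hence (3,1) = 4.
The two cells of cage d must have sum 5, leaving (3,4) = 2.
1 is placed in row 4, so (4,1) = 3.
The full grid is 2 1 3 4 / 1 2 4 3 / 4 3 1 2 / 3 4 2 1.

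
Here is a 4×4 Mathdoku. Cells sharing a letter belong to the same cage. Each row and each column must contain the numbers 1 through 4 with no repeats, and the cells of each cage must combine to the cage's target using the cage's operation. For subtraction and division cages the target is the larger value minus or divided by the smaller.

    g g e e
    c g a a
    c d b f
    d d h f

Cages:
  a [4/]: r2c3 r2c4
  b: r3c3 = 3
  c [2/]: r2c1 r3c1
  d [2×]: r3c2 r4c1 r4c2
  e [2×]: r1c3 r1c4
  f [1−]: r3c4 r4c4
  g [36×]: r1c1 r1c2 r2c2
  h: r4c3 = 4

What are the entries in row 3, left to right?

4 1 3 2

Cage g has product 36, which forces r1c1 = 3.
Cage g has product 36, leaving r1c2 = 4.
The 3 cells of cage g must have product 36, so r2c2 = 3.
The 3 cells of cage d must have product 2, which forces r3c2 = 1.
B is a freebie, leaving r3c3 = 3.
Cage d needs product 2, leaving r4c1 = 1.
Cage d has product 2, which forces r4c2 = 2.
Cage h is a single given cell, which forces r4c3 = 4.
4 is placed in row 4; hence r4c4 = 3.
Column 3 now contains 4; hence r2c3 = 1.
Cage a needs two cells with quotient 4, so r2c4 = 4.
Column 4 now contains 4; hence r3c4 = 2.
Column 3 now contains 1, which forces r1c3 = 2.
Column 4 now contains 2, which forces r1c4 = 1.
Row 2 already has 4, which forces r2c1 = 2.
Row 3 already has 2, leaving r3c1 = 4.
Completed grid: 3 4 2 1 / 2 3 1 4 / 4 1 3 2 / 1 2 4 3.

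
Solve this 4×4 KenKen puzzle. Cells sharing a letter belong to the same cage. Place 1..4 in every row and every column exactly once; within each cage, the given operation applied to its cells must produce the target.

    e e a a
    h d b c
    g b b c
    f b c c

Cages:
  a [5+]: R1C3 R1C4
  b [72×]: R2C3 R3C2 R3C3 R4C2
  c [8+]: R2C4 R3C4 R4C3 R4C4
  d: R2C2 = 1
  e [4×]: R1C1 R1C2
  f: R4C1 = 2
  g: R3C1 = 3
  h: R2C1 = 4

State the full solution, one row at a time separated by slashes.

1 4 2 3 / 4 1 3 2 / 3 2 4 1 / 2 3 1 4

Cage h is given, which forces R2C1 = 4.
Cage d is a single given cell, leaving R2C2 = 1.
G is a freebie, which forces R3C1 = 3.
Cage f is a single given cell, leaving R4C1 = 2.
Row 4 now contains 2, leaving R4C3 = 1.
Column 1 already has 4, which forces R1C1 = 1.
1 is placed in column 2, leaving R1C2 = 4.
Cage b needs product 72, leaving R2C3 = 3.
Cage c has sum 8, so R2C4 = 2.
4 is placed in column 2, leaving R3C2 = 2.
Row 3 already has 2, so R3C3 = 4.
Cage c needs sum 8; hence R3C4 = 1.
The 4 cells of cage b must have product 72; hence R4C2 = 3.
Cage c has sum 8, leaving R4C4 = 4.
3 is placed in column 3; hence R1C3 = 2.
Column 4 now contains 2, so R1C4 = 3.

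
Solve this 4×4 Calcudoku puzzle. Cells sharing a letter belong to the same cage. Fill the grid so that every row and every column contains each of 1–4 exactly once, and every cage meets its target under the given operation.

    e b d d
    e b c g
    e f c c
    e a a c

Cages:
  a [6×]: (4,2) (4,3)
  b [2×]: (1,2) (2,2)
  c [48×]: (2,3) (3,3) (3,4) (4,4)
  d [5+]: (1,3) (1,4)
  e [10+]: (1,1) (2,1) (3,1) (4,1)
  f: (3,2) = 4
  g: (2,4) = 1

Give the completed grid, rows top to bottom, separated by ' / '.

4 1 3 2 / 3 2 4 1 / 2 4 1 3 / 1 3 2 4

G is a freebie, leaving (2,4) = 1.
Cage f is a single given cell, which forces (3,2) = 4.
Cage b needs two cells with product 2; hence (1,2) = 1.
Row 2 already has 1, so (2,2) = 2.
2 is placed in row 2, so (2,3) = 4.
Column 2 already has 2, so (4,2) = 3.
3 is placed in row 4; hence (4,3) = 2.
2 is placed in row 4; hence (4,4) = 4.
The 4 cells of cage e must have sum 10; hence (1,1) = 4.
Column 3 already has 2, which forces (1,3) = 3.
Cage d's pair has sum 5, so (1,4) = 2.
Row 2 now contains 4, leaving (2,1) = 3.
The 4 cells of cage e must have sum 10; hence (3,1) = 2.
Cage c has product 48, leaving (3,3) = 1.
Cage c needs product 48, leaving (3,4) = 3.
4 is placed in row 4; hence (4,1) = 1.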